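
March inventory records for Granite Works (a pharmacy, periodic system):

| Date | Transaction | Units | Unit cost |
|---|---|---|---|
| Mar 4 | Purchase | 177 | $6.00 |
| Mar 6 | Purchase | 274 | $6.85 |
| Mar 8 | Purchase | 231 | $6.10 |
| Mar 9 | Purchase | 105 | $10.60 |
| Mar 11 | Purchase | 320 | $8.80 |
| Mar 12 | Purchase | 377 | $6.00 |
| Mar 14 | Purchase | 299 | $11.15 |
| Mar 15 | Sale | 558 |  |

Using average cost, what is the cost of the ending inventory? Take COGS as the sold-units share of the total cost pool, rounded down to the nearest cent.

Mar 15, sell 558: 558/1783 × $13,872.85 → $4,341.58
Ending inventory (cost pool remaining) = $9,531.27
Check: goods available $13,872.85 = COGS $4,341.58 + ending $9,531.27

Ending inventory = $9,531.27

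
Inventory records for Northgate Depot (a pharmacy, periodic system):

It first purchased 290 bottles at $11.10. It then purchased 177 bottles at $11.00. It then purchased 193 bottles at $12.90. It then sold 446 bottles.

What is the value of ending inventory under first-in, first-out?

Ending inventory = $2,720.70

Sale 1 (446) [FIFO — oldest first]: 290 @ $11.10 + 156 @ $11.00 = $4,935.00
Ending inventory: 21 @ $11.00 + 193 @ $12.90 = $2,720.70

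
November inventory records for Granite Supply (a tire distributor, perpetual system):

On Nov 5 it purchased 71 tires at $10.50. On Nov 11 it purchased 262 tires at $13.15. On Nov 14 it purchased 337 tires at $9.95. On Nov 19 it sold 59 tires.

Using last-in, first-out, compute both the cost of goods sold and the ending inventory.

Nov 19, 59 sold [LIFO — newest first]: 59 @ $9.95 = $587.05
Ending inventory: 71 @ $10.50 + 262 @ $13.15 + 278 @ $9.95 = $6,956.90
Check: goods available $7,543.95 = COGS $587.05 + ending $6,956.90

COGS = $587.05; ending inventory = $6,956.90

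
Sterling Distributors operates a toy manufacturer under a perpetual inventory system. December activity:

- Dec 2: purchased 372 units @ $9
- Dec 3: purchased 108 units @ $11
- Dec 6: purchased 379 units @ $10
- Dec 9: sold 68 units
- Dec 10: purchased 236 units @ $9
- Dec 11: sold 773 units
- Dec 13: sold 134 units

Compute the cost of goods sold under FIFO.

COGS = $9,370

Dec 9, 68 sold [FIFO — oldest first]: 68 @ $9 = $612
Dec 11, 773 sold [FIFO — oldest first]: 304 @ $9 + 108 @ $11 + 361 @ $10 = $7,534
Dec 13, 134 sold [FIFO — oldest first]: 18 @ $10 + 116 @ $9 = $1,224
Total COGS = $612 + $7,534 + $1,224 = $9,370
Ending inventory: 120 @ $9 = $1,080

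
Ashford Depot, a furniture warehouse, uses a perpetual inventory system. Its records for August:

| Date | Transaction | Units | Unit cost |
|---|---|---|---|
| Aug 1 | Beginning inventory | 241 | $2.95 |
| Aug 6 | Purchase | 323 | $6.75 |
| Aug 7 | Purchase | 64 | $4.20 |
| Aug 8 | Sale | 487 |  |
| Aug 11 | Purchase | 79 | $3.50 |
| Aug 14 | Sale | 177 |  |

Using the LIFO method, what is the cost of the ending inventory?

Ending inventory = $126.85

Aug 8, 487 sold [LIFO — newest first]: 64 @ $4.20 + 323 @ $6.75 + 100 @ $2.95 = $2,744.05
Aug 14, 177 sold [LIFO — newest first]: 79 @ $3.50 + 98 @ $2.95 = $565.60
Total COGS = $2,744.05 + $565.60 = $3,309.65
Ending inventory: 43 @ $2.95 = $126.85
Check: goods available $3,436.50 = COGS $3,309.65 + ending $126.85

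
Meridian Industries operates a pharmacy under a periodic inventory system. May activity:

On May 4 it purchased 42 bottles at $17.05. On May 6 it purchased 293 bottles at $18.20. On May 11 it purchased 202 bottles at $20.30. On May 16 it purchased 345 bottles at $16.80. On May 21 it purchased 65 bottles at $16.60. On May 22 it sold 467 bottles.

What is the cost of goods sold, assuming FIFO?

COGS = $8,728.30

May 22, 467 sold [FIFO — oldest first]: 42 @ $17.05 + 293 @ $18.20 + 132 @ $20.30 = $8,728.30
Ending inventory: 70 @ $20.30 + 345 @ $16.80 + 65 @ $16.60 = $8,296.00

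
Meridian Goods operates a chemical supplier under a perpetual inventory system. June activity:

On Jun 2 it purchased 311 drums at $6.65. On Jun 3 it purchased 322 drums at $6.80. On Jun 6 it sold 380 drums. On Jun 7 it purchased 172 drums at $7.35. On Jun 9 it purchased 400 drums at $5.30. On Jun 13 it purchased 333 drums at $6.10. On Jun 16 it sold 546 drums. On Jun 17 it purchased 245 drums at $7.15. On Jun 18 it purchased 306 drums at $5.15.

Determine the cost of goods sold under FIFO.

Jun 6, 380 sold [FIFO — oldest first]: 311 @ $6.65 + 69 @ $6.80 = $2,537.35
Jun 16, 546 sold [FIFO — oldest first]: 253 @ $6.80 + 172 @ $7.35 + 121 @ $5.30 = $3,625.90
Total COGS = $2,537.35 + $3,625.90 = $6,163.25
Ending inventory: 279 @ $5.30 + 333 @ $6.10 + 245 @ $7.15 + 306 @ $5.15 = $6,837.65

COGS = $6,163.25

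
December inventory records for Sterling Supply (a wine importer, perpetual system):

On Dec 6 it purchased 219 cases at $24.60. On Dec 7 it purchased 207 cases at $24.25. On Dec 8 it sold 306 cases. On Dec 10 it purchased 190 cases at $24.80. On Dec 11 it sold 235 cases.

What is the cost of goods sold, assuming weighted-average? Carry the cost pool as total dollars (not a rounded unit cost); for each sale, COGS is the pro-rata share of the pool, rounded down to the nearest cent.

COGS = $13,269.89

After Dec 6: 219 on hand, pool $5,387.40 (≈ $24.6000 each)
After Dec 7: 426 on hand, pool $10,407.15 (≈ $24.4299 each)
Dec 8, sell 306: 306/426 × $10,407.15 → $7,475.55
After Dec 10: 310 on hand, pool $7,643.60 (≈ $24.6568 each)
Dec 11, sell 235: 235/310 × $7,643.60 → $5,794.34
Total COGS = $7,475.55 + $5,794.34 = $13,269.89
Ending inventory (cost pool remaining) = $1,849.26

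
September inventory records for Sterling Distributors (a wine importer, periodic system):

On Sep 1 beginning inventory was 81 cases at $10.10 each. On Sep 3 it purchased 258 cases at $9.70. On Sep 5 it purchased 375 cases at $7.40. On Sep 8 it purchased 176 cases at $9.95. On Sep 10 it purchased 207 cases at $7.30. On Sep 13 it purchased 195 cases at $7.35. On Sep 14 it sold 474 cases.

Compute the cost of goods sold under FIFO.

COGS = $4,319.70

Sep 14, 474 sold [FIFO — oldest first]: 81 @ $10.10 + 258 @ $9.70 + 135 @ $7.40 = $4,319.70
Ending inventory: 240 @ $7.40 + 176 @ $9.95 + 207 @ $7.30 + 195 @ $7.35 = $6,471.55
Check: goods available $10,791.25 = COGS $4,319.70 + ending $6,471.55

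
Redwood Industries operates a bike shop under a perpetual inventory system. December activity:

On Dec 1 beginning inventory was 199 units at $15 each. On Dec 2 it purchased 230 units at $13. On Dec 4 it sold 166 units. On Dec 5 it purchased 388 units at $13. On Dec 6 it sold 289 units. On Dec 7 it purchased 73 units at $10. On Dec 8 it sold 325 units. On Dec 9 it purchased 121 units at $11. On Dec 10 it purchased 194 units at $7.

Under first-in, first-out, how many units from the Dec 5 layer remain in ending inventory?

37

Dec 4, 166 sold [FIFO — oldest first]: 166 @ $15 = $2,490
Dec 6, 289 sold [FIFO — oldest first]: 33 @ $15 + 230 @ $13 + 26 @ $13 = $3,823
Dec 8, 325 sold [FIFO — oldest first]: 325 @ $13 = $4,225
Total COGS = $2,490 + $3,823 + $4,225 = $10,538
Ending inventory: 37 @ $13 + 73 @ $10 + 121 @ $11 + 194 @ $7 = $3,900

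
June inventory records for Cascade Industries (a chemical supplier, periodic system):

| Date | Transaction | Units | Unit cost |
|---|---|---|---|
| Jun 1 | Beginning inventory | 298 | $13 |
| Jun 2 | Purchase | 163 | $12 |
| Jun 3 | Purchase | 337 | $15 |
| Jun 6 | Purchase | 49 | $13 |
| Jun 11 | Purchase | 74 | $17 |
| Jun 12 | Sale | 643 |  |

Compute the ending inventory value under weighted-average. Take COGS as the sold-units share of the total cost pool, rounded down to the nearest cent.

Jun 12, sell 643: 643/921 × $12,780.00 → $8,922.41
Ending inventory (cost pool remaining) = $3,857.59
Check: goods available $12,780.00 = COGS $8,922.41 + ending $3,857.59

Ending inventory = $3,857.59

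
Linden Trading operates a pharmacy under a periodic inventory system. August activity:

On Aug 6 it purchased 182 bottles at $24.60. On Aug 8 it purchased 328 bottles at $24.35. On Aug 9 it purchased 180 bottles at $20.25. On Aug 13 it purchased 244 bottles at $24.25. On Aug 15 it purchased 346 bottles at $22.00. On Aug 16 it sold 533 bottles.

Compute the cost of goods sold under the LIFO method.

COGS = $12,146.75

Aug 16, 533 sold [LIFO — newest first]: 346 @ $22.00 + 187 @ $24.25 = $12,146.75
Ending inventory: 182 @ $24.60 + 328 @ $24.35 + 180 @ $20.25 + 57 @ $24.25 = $17,491.25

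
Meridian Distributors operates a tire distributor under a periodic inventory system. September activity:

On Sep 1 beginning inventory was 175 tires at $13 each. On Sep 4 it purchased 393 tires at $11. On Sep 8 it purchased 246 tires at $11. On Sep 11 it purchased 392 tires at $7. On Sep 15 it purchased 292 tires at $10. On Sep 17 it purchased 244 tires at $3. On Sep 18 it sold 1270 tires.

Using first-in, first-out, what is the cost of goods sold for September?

Sep 18, 1270 sold [FIFO — oldest first]: 175 @ $13 + 393 @ $11 + 246 @ $11 + 392 @ $7 + 64 @ $10 = $12,688
Ending inventory: 228 @ $10 + 244 @ $3 = $3,012
Check: goods available $15,700 = COGS $12,688 + ending $3,012

COGS = $12,688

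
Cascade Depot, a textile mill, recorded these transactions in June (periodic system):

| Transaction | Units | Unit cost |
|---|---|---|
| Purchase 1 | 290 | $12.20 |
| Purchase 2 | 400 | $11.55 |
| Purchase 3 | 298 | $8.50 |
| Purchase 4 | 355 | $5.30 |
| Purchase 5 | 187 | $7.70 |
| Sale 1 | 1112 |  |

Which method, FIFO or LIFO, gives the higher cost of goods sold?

FIFO COGS: 290 @ $12.20 + 400 @ $11.55 + 298 @ $8.50 + 124 @ $5.30 = $11,348.20
LIFO COGS: 187 @ $7.70 + 355 @ $5.30 + 298 @ $8.50 + 272 @ $11.55 = $8,996.00

FIFO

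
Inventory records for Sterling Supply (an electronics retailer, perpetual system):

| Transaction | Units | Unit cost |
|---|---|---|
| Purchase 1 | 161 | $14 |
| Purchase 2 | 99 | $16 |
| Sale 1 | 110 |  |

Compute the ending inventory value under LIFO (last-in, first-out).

Ending inventory = $2,100

Sale 1 (110) [LIFO — newest first]: 99 @ $16 + 11 @ $14 = $1,738
Ending inventory: 150 @ $14 = $2,100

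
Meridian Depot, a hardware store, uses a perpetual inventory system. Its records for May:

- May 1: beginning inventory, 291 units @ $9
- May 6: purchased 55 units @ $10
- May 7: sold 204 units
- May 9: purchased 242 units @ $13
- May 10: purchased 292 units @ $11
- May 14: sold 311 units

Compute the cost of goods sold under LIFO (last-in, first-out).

May 7, 204 sold [LIFO — newest first]: 55 @ $10 + 149 @ $9 = $1,891
May 14, 311 sold [LIFO — newest first]: 292 @ $11 + 19 @ $13 = $3,459
Total COGS = $1,891 + $3,459 = $5,350
Ending inventory: 142 @ $9 + 223 @ $13 = $4,177
Check: goods available $9,527 = COGS $5,350 + ending $4,177

COGS = $5,350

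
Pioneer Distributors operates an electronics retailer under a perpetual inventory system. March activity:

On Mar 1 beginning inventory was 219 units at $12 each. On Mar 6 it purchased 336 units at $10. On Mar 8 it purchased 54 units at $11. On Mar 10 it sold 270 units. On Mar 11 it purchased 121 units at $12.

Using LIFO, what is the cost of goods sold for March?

COGS = $2,754

Mar 10, 270 sold [LIFO — newest first]: 54 @ $11 + 216 @ $10 = $2,754
Ending inventory: 219 @ $12 + 120 @ $10 + 121 @ $12 = $5,280
Check: goods available $8,034 = COGS $2,754 + ending $5,280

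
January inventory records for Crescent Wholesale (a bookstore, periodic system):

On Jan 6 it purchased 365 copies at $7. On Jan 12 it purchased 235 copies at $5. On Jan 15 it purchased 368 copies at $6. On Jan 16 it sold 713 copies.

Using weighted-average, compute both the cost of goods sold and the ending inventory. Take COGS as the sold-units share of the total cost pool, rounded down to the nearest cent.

Jan 16, sell 713: 713/968 × $5,938.00 → $4,373.75
Ending inventory (cost pool remaining) = $1,564.25

COGS = $4,373.75; ending inventory = $1,564.25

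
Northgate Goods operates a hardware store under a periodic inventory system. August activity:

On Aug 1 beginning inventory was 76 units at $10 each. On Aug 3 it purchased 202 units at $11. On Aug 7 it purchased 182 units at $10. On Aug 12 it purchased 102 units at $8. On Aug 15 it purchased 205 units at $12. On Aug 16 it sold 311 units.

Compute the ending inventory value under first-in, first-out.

Ending inventory = $4,766

Aug 16, 311 sold [FIFO — oldest first]: 76 @ $10 + 202 @ $11 + 33 @ $10 = $3,312
Ending inventory: 149 @ $10 + 102 @ $8 + 205 @ $12 = $4,766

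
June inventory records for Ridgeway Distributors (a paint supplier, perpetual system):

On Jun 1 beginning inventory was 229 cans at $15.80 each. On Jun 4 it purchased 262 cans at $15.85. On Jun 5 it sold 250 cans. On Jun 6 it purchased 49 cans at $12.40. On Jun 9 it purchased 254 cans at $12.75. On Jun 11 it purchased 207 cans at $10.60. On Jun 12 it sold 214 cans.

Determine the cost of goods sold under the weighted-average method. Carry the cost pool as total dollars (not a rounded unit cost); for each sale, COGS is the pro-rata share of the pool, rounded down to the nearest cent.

After Jun 1: 229 on hand, pool $3,618.20 (≈ $15.8000 each)
After Jun 4: 491 on hand, pool $7,770.90 (≈ $15.8267 each)
Jun 5, sell 250: 250/491 × $7,770.90 → $3,956.67
After Jun 6: 290 on hand, pool $4,421.83 (≈ $15.2477 each)
After Jun 9: 544 on hand, pool $7,660.33 (≈ $14.0815 each)
After Jun 11: 751 on hand, pool $9,854.53 (≈ $13.1219 each)
Jun 12, sell 214: 214/751 × $9,854.53 → $2,808.08
Total COGS = $3,956.67 + $2,808.08 = $6,764.75
Ending inventory (cost pool remaining) = $7,046.45

COGS = $6,764.75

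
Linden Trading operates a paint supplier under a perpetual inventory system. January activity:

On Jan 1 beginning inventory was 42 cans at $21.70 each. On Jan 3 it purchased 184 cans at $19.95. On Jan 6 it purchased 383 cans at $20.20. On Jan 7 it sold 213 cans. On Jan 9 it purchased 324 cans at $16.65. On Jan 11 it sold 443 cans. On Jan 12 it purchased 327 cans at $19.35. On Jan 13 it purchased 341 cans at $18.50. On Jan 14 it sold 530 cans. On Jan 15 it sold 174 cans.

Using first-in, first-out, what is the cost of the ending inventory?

Jan 7, 213 sold [FIFO — oldest first]: 42 @ $21.70 + 171 @ $19.95 = $4,322.85
Jan 11, 443 sold [FIFO — oldest first]: 13 @ $19.95 + 383 @ $20.20 + 47 @ $16.65 = $8,778.50
Jan 14, 530 sold [FIFO — oldest first]: 277 @ $16.65 + 253 @ $19.35 = $9,507.60
Jan 15, 174 sold [FIFO — oldest first]: 74 @ $19.35 + 100 @ $18.50 = $3,281.90
Total COGS = $4,322.85 + $8,778.50 + $9,507.60 + $3,281.90 = $25,890.85
Ending inventory: 241 @ $18.50 = $4,458.50

Ending inventory = $4,458.50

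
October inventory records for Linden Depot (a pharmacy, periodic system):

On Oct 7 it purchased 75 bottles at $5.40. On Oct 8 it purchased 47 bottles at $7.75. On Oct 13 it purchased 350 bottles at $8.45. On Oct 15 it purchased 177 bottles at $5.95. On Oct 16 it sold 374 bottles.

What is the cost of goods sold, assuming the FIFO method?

Oct 16, 374 sold [FIFO — oldest first]: 75 @ $5.40 + 47 @ $7.75 + 252 @ $8.45 = $2,898.65
Ending inventory: 98 @ $8.45 + 177 @ $5.95 = $1,881.25

COGS = $2,898.65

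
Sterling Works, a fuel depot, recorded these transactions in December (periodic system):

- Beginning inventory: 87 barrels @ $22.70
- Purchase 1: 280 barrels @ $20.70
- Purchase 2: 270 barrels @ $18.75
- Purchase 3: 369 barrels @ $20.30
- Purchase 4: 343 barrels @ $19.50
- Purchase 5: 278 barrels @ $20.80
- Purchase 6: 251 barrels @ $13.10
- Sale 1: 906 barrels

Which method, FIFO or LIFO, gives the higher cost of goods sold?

FIFO

FIFO COGS: 87 @ $22.70 + 280 @ $20.70 + 270 @ $18.75 + 269 @ $20.30 = $18,294.10
LIFO COGS: 251 @ $13.10 + 278 @ $20.80 + 343 @ $19.50 + 34 @ $20.30 = $16,449.20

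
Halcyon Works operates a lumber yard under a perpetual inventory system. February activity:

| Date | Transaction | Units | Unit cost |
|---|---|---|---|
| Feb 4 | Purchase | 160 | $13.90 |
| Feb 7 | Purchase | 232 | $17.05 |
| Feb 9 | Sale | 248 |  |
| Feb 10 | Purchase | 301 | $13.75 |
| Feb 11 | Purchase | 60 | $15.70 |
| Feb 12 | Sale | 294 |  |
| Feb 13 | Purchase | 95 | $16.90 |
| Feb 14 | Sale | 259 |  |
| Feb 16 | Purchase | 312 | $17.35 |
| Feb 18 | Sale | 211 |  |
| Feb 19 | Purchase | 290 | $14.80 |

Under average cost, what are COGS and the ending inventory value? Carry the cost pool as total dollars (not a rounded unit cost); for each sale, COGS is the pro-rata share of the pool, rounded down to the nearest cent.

COGS = $15,751.28; ending inventory = $6,819.77

After Feb 4: 160 on hand, pool $2,224.00 (≈ $13.9000 each)
After Feb 7: 392 on hand, pool $6,179.60 (≈ $15.7643 each)
Feb 9, sell 248: 248/392 × $6,179.60 → $3,909.54
After Feb 10: 445 on hand, pool $6,408.81 (≈ $14.4018 each)
After Feb 11: 505 on hand, pool $7,350.81 (≈ $14.5561 each)
Feb 12, sell 294: 294/505 × $7,350.81 → $4,279.48
After Feb 13: 306 on hand, pool $4,676.83 (≈ $15.2838 each)
Feb 14, sell 259: 259/306 × $4,676.83 → $3,958.49
After Feb 16: 359 on hand, pool $6,131.54 (≈ $17.0795 each)
Feb 18, sell 211: 211/359 × $6,131.54 → $3,603.77
After Feb 19: 438 on hand, pool $6,819.77 (≈ $15.5703 each)
Total COGS = $3,909.54 + $4,279.48 + $3,958.49 + $3,603.77 = $15,751.28
Ending inventory (cost pool remaining) = $6,819.77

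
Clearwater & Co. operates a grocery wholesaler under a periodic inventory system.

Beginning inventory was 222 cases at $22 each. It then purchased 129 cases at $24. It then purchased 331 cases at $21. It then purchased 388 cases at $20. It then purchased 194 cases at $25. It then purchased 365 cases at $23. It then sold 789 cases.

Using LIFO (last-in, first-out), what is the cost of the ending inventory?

Sale 1 (789) [LIFO — newest first]: 365 @ $23 + 194 @ $25 + 230 @ $20 = $17,845
Ending inventory: 222 @ $22 + 129 @ $24 + 331 @ $21 + 158 @ $20 = $18,091

Ending inventory = $18,091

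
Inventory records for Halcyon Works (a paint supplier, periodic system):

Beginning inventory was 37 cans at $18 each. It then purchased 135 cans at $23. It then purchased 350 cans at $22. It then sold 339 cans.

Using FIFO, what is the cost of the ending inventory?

Ending inventory = $4,026

Sale 1 (339) [FIFO — oldest first]: 37 @ $18 + 135 @ $23 + 167 @ $22 = $7,445
Ending inventory: 183 @ $22 = $4,026
Check: goods available $11,471 = COGS $7,445 + ending $4,026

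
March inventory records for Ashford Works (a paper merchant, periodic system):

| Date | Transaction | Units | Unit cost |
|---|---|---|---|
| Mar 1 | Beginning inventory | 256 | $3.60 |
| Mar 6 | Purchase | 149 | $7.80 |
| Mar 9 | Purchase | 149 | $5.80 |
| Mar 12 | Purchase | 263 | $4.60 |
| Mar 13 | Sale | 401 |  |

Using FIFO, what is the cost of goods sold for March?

Mar 13, 401 sold [FIFO — oldest first]: 256 @ $3.60 + 145 @ $7.80 = $2,052.60
Ending inventory: 4 @ $7.80 + 149 @ $5.80 + 263 @ $4.60 = $2,105.20
Check: goods available $4,157.80 = COGS $2,052.60 + ending $2,105.20

COGS = $2,052.60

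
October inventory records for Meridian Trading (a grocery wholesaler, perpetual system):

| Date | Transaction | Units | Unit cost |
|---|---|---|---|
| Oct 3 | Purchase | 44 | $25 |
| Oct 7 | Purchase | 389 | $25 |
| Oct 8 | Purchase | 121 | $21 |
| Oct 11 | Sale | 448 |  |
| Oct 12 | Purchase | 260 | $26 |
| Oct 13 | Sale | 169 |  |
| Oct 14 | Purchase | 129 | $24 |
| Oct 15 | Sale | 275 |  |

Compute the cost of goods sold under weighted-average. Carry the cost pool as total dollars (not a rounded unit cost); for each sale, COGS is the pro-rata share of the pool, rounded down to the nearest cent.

COGS = $21,953.08

After Oct 3: 44 on hand, pool $1,100.00 (≈ $25.0000 each)
After Oct 7: 433 on hand, pool $10,825.00 (≈ $25.0000 each)
After Oct 8: 554 on hand, pool $13,366.00 (≈ $24.1264 each)
Oct 11, sell 448: 448/554 × $13,366.00 → $10,808.60
After Oct 12: 366 on hand, pool $9,317.40 (≈ $25.4574 each)
Oct 13, sell 169: 169/366 × $9,317.40 → $4,302.29
After Oct 14: 326 on hand, pool $8,111.11 (≈ $24.8807 each)
Oct 15, sell 275: 275/326 × $8,111.11 → $6,842.19
Total COGS = $10,808.60 + $4,302.29 + $6,842.19 = $21,953.08
Ending inventory (cost pool remaining) = $1,268.92
Check: goods available $23,222.00 = COGS $21,953.08 + ending $1,268.92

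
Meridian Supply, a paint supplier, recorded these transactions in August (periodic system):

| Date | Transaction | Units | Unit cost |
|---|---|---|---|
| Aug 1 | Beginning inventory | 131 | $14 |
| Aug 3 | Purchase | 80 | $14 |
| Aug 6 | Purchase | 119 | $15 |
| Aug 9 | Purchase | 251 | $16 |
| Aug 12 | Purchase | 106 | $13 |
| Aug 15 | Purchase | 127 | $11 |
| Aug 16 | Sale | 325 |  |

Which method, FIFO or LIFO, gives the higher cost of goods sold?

FIFO

FIFO COGS: 131 @ $14 + 80 @ $14 + 114 @ $15 = $4,664
LIFO COGS: 127 @ $11 + 106 @ $13 + 92 @ $16 = $4,247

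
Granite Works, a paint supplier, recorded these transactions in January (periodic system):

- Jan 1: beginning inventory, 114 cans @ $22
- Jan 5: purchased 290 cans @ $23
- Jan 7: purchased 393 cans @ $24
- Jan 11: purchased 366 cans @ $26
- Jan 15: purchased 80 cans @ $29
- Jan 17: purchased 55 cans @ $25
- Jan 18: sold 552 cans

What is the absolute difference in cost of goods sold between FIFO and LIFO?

FIFO COGS: 114 @ $22 + 290 @ $23 + 148 @ $24 = $12,730
LIFO COGS: 55 @ $25 + 80 @ $29 + 366 @ $26 + 51 @ $24 = $14,435
Difference = |$12,730 − $14,435| = $1,705

$1,705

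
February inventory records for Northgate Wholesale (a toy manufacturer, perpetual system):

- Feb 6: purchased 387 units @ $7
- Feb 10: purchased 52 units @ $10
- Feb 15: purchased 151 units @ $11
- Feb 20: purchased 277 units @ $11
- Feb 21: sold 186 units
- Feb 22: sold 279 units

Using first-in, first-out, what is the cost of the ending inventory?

Feb 21, 186 sold [FIFO — oldest first]: 186 @ $7 = $1,302
Feb 22, 279 sold [FIFO — oldest first]: 201 @ $7 + 52 @ $10 + 26 @ $11 = $2,213
Total COGS = $1,302 + $2,213 = $3,515
Ending inventory: 125 @ $11 + 277 @ $11 = $4,422

Ending inventory = $4,422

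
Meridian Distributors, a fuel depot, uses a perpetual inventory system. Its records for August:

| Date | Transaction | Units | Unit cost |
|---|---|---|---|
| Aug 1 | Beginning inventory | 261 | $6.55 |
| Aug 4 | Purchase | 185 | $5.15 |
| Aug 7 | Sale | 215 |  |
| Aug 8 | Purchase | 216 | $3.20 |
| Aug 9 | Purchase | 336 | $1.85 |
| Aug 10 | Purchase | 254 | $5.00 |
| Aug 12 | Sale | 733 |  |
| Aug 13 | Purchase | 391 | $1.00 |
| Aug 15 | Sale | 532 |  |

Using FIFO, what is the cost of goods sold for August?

COGS = $5,473.10

Aug 7, 215 sold [FIFO — oldest first]: 215 @ $6.55 = $1,408.25
Aug 12, 733 sold [FIFO — oldest first]: 46 @ $6.55 + 185 @ $5.15 + 216 @ $3.20 + 286 @ $1.85 = $2,474.35
Aug 15, 532 sold [FIFO — oldest first]: 50 @ $1.85 + 254 @ $5.00 + 228 @ $1.00 = $1,590.50
Total COGS = $1,408.25 + $2,474.35 + $1,590.50 = $5,473.10
Ending inventory: 163 @ $1.00 = $163.00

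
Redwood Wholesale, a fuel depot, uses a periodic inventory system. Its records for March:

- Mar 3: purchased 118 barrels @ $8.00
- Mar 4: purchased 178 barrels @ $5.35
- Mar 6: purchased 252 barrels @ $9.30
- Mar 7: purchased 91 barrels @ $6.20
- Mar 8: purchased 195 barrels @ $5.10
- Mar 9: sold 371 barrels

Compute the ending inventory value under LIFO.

Mar 9, 371 sold [LIFO — newest first]: 195 @ $5.10 + 91 @ $6.20 + 85 @ $9.30 = $2,349.20
Ending inventory: 118 @ $8.00 + 178 @ $5.35 + 167 @ $9.30 = $3,449.40
Check: goods available $5,798.60 = COGS $2,349.20 + ending $3,449.40

Ending inventory = $3,449.40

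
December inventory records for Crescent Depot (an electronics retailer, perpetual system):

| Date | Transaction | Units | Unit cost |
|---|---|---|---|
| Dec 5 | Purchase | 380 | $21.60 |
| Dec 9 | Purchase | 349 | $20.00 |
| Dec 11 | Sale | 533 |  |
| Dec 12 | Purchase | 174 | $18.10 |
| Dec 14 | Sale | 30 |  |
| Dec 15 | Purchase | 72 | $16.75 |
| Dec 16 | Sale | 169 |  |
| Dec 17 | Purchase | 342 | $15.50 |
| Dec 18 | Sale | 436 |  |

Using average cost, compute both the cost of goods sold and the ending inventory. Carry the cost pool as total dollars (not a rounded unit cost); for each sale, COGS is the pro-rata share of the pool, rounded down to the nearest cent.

After Dec 5: 380 on hand, pool $8,208.00 (≈ $21.6000 each)
After Dec 9: 729 on hand, pool $15,188.00 (≈ $20.8340 each)
Dec 11, sell 533: 533/729 × $15,188.00 → $11,104.53
After Dec 12: 370 on hand, pool $7,232.87 (≈ $19.5483 each)
Dec 14, sell 30: 30/370 × $7,232.87 → $586.44
After Dec 15: 412 on hand, pool $7,852.43 (≈ $19.0593 each)
Dec 16, sell 169: 169/412 × $7,852.43 → $3,221.02
After Dec 17: 585 on hand, pool $9,932.41 (≈ $16.9785 each)
Dec 18, sell 436: 436/585 × $9,932.41 → $7,402.61
Total COGS = $11,104.53 + $586.44 + $3,221.02 + $7,402.61 = $22,314.60
Ending inventory (cost pool remaining) = $2,529.80

COGS = $22,314.60; ending inventory = $2,529.80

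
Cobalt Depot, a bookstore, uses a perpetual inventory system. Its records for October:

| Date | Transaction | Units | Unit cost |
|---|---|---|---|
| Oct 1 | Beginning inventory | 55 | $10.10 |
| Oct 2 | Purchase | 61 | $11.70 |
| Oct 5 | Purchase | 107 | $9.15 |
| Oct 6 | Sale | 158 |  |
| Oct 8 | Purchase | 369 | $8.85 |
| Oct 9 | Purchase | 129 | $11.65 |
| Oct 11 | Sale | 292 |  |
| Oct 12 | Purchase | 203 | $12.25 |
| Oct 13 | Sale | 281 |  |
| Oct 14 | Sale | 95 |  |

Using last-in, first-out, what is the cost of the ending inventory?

Ending inventory = $964.55

Oct 6, 158 sold [LIFO — newest first]: 107 @ $9.15 + 51 @ $11.70 = $1,575.75
Oct 11, 292 sold [LIFO — newest first]: 129 @ $11.65 + 163 @ $8.85 = $2,945.40
Oct 13, 281 sold [LIFO — newest first]: 203 @ $12.25 + 78 @ $8.85 = $3,177.05
Oct 14, 95 sold [LIFO — newest first]: 95 @ $8.85 = $840.75
Total COGS = $1,575.75 + $2,945.40 + $3,177.05 + $840.75 = $8,538.95
Ending inventory: 55 @ $10.10 + 10 @ $11.70 + 33 @ $8.85 = $964.55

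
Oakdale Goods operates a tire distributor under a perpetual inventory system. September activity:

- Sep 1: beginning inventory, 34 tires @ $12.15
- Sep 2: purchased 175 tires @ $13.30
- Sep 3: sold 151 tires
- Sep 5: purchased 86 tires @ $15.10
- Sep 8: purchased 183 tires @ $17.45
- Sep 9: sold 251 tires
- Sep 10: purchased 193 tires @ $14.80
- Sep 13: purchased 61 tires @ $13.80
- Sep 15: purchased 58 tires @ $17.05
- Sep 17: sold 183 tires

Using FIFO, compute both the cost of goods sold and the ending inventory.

COGS = $8,816.15; ending inventory = $3,103.50

Sep 3, 151 sold [FIFO — oldest first]: 34 @ $12.15 + 117 @ $13.30 = $1,969.20
Sep 9, 251 sold [FIFO — oldest first]: 58 @ $13.30 + 86 @ $15.10 + 107 @ $17.45 = $3,937.15
Sep 17, 183 sold [FIFO — oldest first]: 76 @ $17.45 + 107 @ $14.80 = $2,909.80
Total COGS = $1,969.20 + $3,937.15 + $2,909.80 = $8,816.15
Ending inventory: 86 @ $14.80 + 61 @ $13.80 + 58 @ $17.05 = $3,103.50
Check: goods available $11,919.65 = COGS $8,816.15 + ending $3,103.50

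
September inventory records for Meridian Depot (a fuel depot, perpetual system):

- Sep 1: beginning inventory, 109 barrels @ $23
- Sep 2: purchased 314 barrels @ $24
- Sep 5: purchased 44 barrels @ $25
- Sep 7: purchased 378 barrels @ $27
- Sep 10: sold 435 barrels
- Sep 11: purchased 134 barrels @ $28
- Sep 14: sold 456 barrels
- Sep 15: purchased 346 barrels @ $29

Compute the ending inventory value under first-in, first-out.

Ending inventory = $12,498

Sep 10, 435 sold [FIFO — oldest first]: 109 @ $23 + 314 @ $24 + 12 @ $25 = $10,343
Sep 14, 456 sold [FIFO — oldest first]: 32 @ $25 + 378 @ $27 + 46 @ $28 = $12,294
Total COGS = $10,343 + $12,294 = $22,637
Ending inventory: 88 @ $28 + 346 @ $29 = $12,498
Check: goods available $35,135 = COGS $22,637 + ending $12,498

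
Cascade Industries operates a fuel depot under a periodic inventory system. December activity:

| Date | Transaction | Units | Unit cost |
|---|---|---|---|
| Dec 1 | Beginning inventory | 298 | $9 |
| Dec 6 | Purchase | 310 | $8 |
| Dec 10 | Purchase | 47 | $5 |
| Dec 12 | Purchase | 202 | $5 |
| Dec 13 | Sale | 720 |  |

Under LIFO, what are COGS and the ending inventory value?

Dec 13, 720 sold [LIFO — newest first]: 202 @ $5 + 47 @ $5 + 310 @ $8 + 161 @ $9 = $5,174
Ending inventory: 137 @ $9 = $1,233

COGS = $5,174; ending inventory = $1,233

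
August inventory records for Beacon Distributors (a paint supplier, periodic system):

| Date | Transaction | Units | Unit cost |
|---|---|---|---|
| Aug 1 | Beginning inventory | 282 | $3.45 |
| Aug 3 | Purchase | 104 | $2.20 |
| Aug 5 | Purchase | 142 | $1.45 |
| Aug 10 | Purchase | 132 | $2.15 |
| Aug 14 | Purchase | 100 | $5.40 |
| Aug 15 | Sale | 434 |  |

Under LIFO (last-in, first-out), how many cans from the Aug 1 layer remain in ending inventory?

Aug 15, 434 sold [LIFO — newest first]: 100 @ $5.40 + 132 @ $2.15 + 142 @ $1.45 + 60 @ $2.20 = $1,161.70
Ending inventory: 282 @ $3.45 + 44 @ $2.20 = $1,069.70
Check: goods available $2,231.40 = COGS $1,161.70 + ending $1,069.70

282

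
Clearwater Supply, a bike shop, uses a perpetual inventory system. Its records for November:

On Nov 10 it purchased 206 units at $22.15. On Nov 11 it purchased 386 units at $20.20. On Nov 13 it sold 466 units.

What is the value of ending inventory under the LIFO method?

Nov 13, 466 sold [LIFO — newest first]: 386 @ $20.20 + 80 @ $22.15 = $9,569.20
Ending inventory: 126 @ $22.15 = $2,790.90

Ending inventory = $2,790.90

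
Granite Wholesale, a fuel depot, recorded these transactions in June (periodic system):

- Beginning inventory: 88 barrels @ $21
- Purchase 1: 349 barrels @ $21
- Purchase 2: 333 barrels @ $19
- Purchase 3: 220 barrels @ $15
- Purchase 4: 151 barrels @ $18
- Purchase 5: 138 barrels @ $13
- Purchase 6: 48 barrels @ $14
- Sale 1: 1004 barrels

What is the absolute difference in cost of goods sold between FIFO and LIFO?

$1,851

FIFO COGS: 88 @ $21 + 349 @ $21 + 333 @ $19 + 220 @ $15 + 14 @ $18 = $19,056
LIFO COGS: 48 @ $14 + 138 @ $13 + 151 @ $18 + 220 @ $15 + 333 @ $19 + 114 @ $21 = $17,205
Difference = |$19,056 − $17,205| = $1,851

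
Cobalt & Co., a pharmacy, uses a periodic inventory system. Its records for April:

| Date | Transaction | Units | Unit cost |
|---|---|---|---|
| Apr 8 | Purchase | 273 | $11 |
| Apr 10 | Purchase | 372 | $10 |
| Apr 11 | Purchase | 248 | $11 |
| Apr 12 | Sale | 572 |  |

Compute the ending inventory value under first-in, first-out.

Ending inventory = $3,458

Apr 12, 572 sold [FIFO — oldest first]: 273 @ $11 + 299 @ $10 = $5,993
Ending inventory: 73 @ $10 + 248 @ $11 = $3,458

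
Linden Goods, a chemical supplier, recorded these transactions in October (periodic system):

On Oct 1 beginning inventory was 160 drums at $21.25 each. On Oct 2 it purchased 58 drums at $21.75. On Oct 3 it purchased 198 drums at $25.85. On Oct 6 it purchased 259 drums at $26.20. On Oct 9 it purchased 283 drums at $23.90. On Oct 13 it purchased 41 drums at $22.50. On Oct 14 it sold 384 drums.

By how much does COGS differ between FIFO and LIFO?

$305.60

FIFO COGS: 160 @ $21.25 + 58 @ $21.75 + 166 @ $25.85 = $8,952.60
LIFO COGS: 41 @ $22.50 + 283 @ $23.90 + 60 @ $26.20 = $9,258.20
Difference = |$8,952.60 − $9,258.20| = $305.60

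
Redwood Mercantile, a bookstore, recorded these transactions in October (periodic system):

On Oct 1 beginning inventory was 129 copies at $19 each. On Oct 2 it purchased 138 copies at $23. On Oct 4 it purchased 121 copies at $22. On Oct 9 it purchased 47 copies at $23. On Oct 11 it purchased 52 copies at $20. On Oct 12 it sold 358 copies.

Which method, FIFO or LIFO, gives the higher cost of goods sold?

LIFO

FIFO COGS: 129 @ $19 + 138 @ $23 + 91 @ $22 = $7,627
LIFO COGS: 52 @ $20 + 47 @ $23 + 121 @ $22 + 138 @ $23 = $7,957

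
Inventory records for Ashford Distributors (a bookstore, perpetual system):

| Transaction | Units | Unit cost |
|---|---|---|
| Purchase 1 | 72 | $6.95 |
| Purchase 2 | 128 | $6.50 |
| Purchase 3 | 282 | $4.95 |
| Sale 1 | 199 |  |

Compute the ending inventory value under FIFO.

Sale 1 (199) [FIFO — oldest first]: 72 @ $6.95 + 127 @ $6.50 = $1,325.90
Ending inventory: 1 @ $6.50 + 282 @ $4.95 = $1,402.40
Check: goods available $2,728.30 = COGS $1,325.90 + ending $1,402.40

Ending inventory = $1,402.40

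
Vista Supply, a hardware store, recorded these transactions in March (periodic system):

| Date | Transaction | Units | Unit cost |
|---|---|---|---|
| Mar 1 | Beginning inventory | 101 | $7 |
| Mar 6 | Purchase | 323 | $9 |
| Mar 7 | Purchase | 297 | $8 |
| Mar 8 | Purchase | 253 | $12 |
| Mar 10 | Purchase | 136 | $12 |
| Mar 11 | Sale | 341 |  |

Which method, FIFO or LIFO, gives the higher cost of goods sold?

FIFO COGS: 101 @ $7 + 240 @ $9 = $2,867
LIFO COGS: 136 @ $12 + 205 @ $12 = $4,092

LIFO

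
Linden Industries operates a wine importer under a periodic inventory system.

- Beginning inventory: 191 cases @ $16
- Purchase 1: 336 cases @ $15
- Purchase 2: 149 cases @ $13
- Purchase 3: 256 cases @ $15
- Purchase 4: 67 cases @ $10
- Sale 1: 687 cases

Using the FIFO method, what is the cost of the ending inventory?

Sale 1 (687) [FIFO — oldest first]: 191 @ $16 + 336 @ $15 + 149 @ $13 + 11 @ $15 = $10,198
Ending inventory: 245 @ $15 + 67 @ $10 = $4,345

Ending inventory = $4,345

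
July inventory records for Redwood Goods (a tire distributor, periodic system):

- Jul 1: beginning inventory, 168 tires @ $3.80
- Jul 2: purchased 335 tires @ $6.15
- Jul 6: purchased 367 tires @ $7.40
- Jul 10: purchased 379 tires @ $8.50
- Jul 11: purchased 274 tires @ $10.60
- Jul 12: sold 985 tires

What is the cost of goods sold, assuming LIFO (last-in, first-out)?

COGS = $8,582.70

Jul 12, 985 sold [LIFO — newest first]: 274 @ $10.60 + 379 @ $8.50 + 332 @ $7.40 = $8,582.70
Ending inventory: 168 @ $3.80 + 335 @ $6.15 + 35 @ $7.40 = $2,957.65
Check: goods available $11,540.35 = COGS $8,582.70 + ending $2,957.65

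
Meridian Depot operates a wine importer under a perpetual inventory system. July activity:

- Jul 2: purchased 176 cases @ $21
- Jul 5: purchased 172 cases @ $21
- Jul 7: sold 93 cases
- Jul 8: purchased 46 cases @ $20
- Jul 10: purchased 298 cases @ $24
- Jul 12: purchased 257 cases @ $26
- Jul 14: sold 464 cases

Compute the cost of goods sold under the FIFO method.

COGS = $12,140

Jul 7, 93 sold [FIFO — oldest first]: 93 @ $21 = $1,953
Jul 14, 464 sold [FIFO — oldest first]: 83 @ $21 + 172 @ $21 + 46 @ $20 + 163 @ $24 = $10,187
Total COGS = $1,953 + $10,187 = $12,140
Ending inventory: 135 @ $24 + 257 @ $26 = $9,922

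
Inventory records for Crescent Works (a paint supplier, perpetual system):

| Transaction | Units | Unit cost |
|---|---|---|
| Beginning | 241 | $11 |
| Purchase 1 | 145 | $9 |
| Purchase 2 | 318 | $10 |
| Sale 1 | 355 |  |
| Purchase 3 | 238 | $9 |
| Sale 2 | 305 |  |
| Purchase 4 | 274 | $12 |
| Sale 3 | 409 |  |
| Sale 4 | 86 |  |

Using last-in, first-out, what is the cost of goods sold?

COGS = $11,895

Sale 1 (355) [LIFO — newest first]: 318 @ $10 + 37 @ $9 = $3,513
Sale 2 (305) [LIFO — newest first]: 238 @ $9 + 67 @ $9 = $2,745
Sale 3 (409) [LIFO — newest first]: 274 @ $12 + 41 @ $9 + 94 @ $11 = $4,691
Sale 4 (86) [LIFO — newest first]: 86 @ $11 = $946
Total COGS = $3,513 + $2,745 + $4,691 + $946 = $11,895
Ending inventory: 61 @ $11 = $671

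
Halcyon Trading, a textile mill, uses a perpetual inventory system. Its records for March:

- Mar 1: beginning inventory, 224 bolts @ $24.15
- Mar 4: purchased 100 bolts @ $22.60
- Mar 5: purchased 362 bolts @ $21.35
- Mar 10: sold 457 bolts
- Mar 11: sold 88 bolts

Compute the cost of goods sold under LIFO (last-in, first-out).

Mar 10, 457 sold [LIFO — newest first]: 362 @ $21.35 + 95 @ $22.60 = $9,875.70
Mar 11, 88 sold [LIFO — newest first]: 5 @ $22.60 + 83 @ $24.15 = $2,117.45
Total COGS = $9,875.70 + $2,117.45 = $11,993.15
Ending inventory: 141 @ $24.15 = $3,405.15

COGS = $11,993.15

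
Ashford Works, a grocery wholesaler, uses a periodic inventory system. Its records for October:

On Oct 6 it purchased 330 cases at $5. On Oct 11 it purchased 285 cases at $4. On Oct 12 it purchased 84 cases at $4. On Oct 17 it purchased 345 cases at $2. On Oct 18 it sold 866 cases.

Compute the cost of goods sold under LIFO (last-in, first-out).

COGS = $2,926

Oct 18, 866 sold [LIFO — newest first]: 345 @ $2 + 84 @ $4 + 285 @ $4 + 152 @ $5 = $2,926
Ending inventory: 178 @ $5 = $890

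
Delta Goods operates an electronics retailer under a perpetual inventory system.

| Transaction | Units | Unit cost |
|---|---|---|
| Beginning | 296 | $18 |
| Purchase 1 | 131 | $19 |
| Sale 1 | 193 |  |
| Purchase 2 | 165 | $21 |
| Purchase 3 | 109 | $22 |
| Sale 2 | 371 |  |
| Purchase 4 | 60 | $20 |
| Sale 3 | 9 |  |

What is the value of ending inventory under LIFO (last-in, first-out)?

Sale 1 (193) [LIFO — newest first]: 131 @ $19 + 62 @ $18 = $3,605
Sale 2 (371) [LIFO — newest first]: 109 @ $22 + 165 @ $21 + 97 @ $18 = $7,609
Sale 3 (9) [LIFO — newest first]: 9 @ $20 = $180
Total COGS = $3,605 + $7,609 + $180 = $11,394
Ending inventory: 137 @ $18 + 51 @ $20 = $3,486
Check: goods available $14,880 = COGS $11,394 + ending $3,486

Ending inventory = $3,486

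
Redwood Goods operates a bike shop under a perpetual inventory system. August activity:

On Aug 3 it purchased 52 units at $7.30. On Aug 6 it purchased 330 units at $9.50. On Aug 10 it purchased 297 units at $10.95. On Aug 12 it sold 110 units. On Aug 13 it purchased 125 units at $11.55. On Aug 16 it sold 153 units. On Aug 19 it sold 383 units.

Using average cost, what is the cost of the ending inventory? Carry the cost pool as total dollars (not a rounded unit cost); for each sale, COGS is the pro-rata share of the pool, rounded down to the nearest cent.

Ending inventory = $1,619.68

After Aug 3: 52 on hand, pool $379.60 (≈ $7.3000 each)
After Aug 6: 382 on hand, pool $3,514.60 (≈ $9.2005 each)
After Aug 10: 679 on hand, pool $6,766.75 (≈ $9.9658 each)
Aug 12, sell 110: 110/679 × $6,766.75 → $1,096.23
After Aug 13: 694 on hand, pool $7,114.27 (≈ $10.2511 each)
Aug 16, sell 153: 153/694 × $7,114.27 → $1,568.41
Aug 19, sell 383: 383/541 × $5,545.86 → $3,926.18
Total COGS = $1,096.23 + $1,568.41 + $3,926.18 = $6,590.82
Ending inventory (cost pool remaining) = $1,619.68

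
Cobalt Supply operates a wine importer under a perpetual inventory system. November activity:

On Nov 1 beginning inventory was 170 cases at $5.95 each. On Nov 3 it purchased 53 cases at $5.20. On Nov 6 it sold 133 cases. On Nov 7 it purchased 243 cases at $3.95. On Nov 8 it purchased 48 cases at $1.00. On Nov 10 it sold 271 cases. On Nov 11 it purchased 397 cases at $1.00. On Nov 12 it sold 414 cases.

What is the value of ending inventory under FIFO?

Ending inventory = $93.00

Nov 6, 133 sold [FIFO — oldest first]: 133 @ $5.95 = $791.35
Nov 10, 271 sold [FIFO — oldest first]: 37 @ $5.95 + 53 @ $5.20 + 181 @ $3.95 = $1,210.70
Nov 12, 414 sold [FIFO — oldest first]: 62 @ $3.95 + 48 @ $1.00 + 304 @ $1.00 = $596.90
Total COGS = $791.35 + $1,210.70 + $596.90 = $2,598.95
Ending inventory: 93 @ $1.00 = $93.00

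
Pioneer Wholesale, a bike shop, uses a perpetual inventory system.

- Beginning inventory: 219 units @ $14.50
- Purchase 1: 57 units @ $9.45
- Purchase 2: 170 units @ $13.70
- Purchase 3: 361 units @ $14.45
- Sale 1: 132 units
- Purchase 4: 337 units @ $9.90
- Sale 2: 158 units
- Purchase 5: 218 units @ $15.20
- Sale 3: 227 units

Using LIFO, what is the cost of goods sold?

Sale 1 (132) [LIFO — newest first]: 132 @ $14.45 = $1,907.40
Sale 2 (158) [LIFO — newest first]: 158 @ $9.90 = $1,564.20
Sale 3 (227) [LIFO — newest first]: 218 @ $15.20 + 9 @ $9.90 = $3,402.70
Total COGS = $1,907.40 + $1,564.20 + $3,402.70 = $6,874.30
Ending inventory: 219 @ $14.50 + 57 @ $9.45 + 170 @ $13.70 + 229 @ $14.45 + 170 @ $9.90 = $11,035.20

COGS = $6,874.30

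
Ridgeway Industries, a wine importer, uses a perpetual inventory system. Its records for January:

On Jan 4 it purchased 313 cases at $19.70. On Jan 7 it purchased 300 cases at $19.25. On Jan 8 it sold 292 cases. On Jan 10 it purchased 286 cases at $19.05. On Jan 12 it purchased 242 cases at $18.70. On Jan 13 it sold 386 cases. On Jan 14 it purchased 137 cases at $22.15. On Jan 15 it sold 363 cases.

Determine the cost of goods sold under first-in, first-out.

Jan 8, 292 sold [FIFO — oldest first]: 292 @ $19.70 = $5,752.40
Jan 13, 386 sold [FIFO — oldest first]: 21 @ $19.70 + 300 @ $19.25 + 65 @ $19.05 = $7,426.95
Jan 15, 363 sold [FIFO — oldest first]: 221 @ $19.05 + 142 @ $18.70 = $6,865.45
Total COGS = $5,752.40 + $7,426.95 + $6,865.45 = $20,044.80
Ending inventory: 100 @ $18.70 + 137 @ $22.15 = $4,904.55

COGS = $20,044.80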